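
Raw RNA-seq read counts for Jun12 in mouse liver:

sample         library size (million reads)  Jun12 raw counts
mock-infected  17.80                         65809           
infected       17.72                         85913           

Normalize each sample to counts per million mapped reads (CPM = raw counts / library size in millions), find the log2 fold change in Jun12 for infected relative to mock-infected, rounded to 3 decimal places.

CPM(mock-infected) = 65809 / 17.80 = 3697.1348
CPM(infected) = 85913 / 17.72 = 4848.3634
Fold change = 4848.3634 / 3697.1348 = 1.31138
log2(1.31138) = 0.3911

0.391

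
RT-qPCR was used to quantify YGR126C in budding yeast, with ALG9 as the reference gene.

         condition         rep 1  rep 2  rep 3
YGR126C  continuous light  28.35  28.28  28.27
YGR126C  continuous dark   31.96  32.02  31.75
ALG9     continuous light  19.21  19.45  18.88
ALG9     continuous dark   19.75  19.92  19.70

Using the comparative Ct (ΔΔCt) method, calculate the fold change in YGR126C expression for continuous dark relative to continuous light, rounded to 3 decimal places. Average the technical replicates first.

Mean Ct: YGR126C continuous light 28.300; YGR126C continuous dark 31.910; ALG9 continuous light 19.180; ALG9 continuous dark 19.790
ΔCt(continuous light) = 28.300 − 19.180 = 9.120
ΔCt(continuous dark) = 31.910 − 19.790 = 12.120
ΔΔCt = 12.120 − 9.120 = 3.000
Fold change = 2^(−3.000) = 0.1250

0.125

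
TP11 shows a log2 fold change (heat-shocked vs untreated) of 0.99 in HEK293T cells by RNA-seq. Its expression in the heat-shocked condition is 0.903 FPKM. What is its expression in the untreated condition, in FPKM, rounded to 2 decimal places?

0.45

Fold change = 2^(0.99) = 1.9862
untreated expression = 0.903 / 1.9862 = 0.45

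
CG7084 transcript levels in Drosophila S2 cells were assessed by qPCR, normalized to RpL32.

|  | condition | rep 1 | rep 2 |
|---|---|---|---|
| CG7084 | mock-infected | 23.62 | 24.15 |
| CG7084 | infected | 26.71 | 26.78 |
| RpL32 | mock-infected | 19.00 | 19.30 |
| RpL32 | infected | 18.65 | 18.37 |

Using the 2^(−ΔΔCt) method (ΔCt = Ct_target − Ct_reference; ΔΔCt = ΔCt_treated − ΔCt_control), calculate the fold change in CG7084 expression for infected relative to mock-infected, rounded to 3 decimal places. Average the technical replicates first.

Mean Ct: CG7084 mock-infected 23.885; CG7084 infected 26.745; RpL32 mock-infected 19.150; RpL32 infected 18.510
ΔCt(mock-infected) = 23.885 − 19.150 = 4.735
ΔCt(infected) = 26.745 − 18.510 = 8.235
ΔΔCt = 8.235 − 4.735 = 3.500
Fold change = 2^(−3.500) = 0.0884

0.088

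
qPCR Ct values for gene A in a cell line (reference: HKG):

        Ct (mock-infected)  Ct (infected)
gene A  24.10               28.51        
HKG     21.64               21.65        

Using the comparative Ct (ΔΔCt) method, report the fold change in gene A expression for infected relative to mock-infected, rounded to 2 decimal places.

0.05

ΔCt(mock-infected) = 24.100 − 21.640 = 2.460
ΔCt(infected) = 28.510 − 21.650 = 6.860
ΔΔCt = 6.860 − 2.460 = 4.400
Fold change = 2^(−4.400) = 0.047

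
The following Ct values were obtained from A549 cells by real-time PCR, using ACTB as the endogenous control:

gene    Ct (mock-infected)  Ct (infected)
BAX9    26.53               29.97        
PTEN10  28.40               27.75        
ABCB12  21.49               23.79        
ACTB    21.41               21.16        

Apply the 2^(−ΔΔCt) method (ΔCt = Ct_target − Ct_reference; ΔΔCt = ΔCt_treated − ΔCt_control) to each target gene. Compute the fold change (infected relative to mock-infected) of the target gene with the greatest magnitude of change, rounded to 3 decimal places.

0.077

BAX9: ΔΔCt = (29.97−21.16) − (26.53−21.41) = 8.81 − 5.12 = 3.69; fold change = 2^-3.69 = 0.077
PTEN10: ΔΔCt = (27.75−21.16) − (28.40−21.41) = 6.59 − 6.99 = -0.40; fold change = 2^0.40 = 1.320
ABCB12: ΔΔCt = (23.79−21.16) − (21.49−21.41) = 2.63 − 0.08 = 2.55; fold change = 2^-2.55 = 0.171
BAX9 has the largest |ΔΔCt| = 3.69.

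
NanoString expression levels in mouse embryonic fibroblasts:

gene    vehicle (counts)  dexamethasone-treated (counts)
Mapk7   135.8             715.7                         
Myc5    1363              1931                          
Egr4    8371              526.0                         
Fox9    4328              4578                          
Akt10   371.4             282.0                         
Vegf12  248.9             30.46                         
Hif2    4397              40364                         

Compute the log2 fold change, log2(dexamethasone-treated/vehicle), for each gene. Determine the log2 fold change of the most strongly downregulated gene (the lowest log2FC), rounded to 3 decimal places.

log2(715.7/135.8) = 2.398  (Mapk7)
log2(1931/1363) = 0.503  (Myc5)
log2(526.0/8371) = -3.992  (Egr4)
log2(4578/4328) = 0.081  (Fox9)
log2(282.0/371.4) = -0.397  (Akt10)
log2(30.46/248.9) = -3.031  (Vegf12)
log2(40364/4397) = 3.198  (Hif2)
Egr4 is most strongly downregulated.

-3.992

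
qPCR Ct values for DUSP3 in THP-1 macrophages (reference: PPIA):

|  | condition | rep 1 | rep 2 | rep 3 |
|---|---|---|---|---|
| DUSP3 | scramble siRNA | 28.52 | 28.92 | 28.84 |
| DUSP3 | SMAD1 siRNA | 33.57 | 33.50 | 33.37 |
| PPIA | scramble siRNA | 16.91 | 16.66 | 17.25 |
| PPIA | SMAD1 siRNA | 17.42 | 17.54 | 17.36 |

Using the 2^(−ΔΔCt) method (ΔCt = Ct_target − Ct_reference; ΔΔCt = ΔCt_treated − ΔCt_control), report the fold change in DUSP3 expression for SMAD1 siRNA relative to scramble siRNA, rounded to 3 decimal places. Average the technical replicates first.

Mean Ct: DUSP3 scramble siRNA 28.760; DUSP3 SMAD1 siRNA 33.480; PPIA scramble siRNA 16.940; PPIA SMAD1 siRNA 17.440
ΔCt(scramble siRNA) = 28.760 − 16.940 = 11.820
ΔCt(SMAD1 siRNA) = 33.480 − 17.440 = 16.040
ΔΔCt = 16.040 − 11.820 = 4.220
Fold change = 2^(−4.220) = 0.0537

0.054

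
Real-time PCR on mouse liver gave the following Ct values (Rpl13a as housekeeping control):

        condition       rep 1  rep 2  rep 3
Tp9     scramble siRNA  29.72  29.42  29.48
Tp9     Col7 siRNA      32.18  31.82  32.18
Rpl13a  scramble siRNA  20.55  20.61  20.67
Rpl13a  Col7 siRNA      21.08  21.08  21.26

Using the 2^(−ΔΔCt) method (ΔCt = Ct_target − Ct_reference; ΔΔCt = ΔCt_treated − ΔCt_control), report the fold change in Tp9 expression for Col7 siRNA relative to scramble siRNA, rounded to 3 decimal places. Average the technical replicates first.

Mean Ct: Tp9 scramble siRNA 29.540; Tp9 Col7 siRNA 32.060; Rpl13a scramble siRNA 20.610; Rpl13a Col7 siRNA 21.140
ΔCt(scramble siRNA) = 29.540 − 20.610 = 8.930
ΔCt(Col7 siRNA) = 32.060 − 21.140 = 10.920
ΔΔCt = 10.920 − 8.930 = 1.990
Fold change = 2^(−1.990) = 0.2517

0.252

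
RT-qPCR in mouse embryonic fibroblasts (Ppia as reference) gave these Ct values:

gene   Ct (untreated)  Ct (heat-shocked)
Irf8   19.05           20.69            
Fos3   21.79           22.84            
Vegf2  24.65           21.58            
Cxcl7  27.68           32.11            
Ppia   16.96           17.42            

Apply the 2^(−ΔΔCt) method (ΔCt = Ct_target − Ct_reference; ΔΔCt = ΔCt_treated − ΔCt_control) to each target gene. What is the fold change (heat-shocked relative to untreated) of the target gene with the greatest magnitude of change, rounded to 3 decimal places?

Irf8: ΔΔCt = (20.69−17.42) − (19.05−16.96) = 3.27 − 2.09 = 1.18; fold change = 2^-1.18 = 0.441
Fos3: ΔΔCt = (22.84−17.42) − (21.79−16.96) = 5.42 − 4.83 = 0.59; fold change = 2^-0.59 = 0.664
Vegf2: ΔΔCt = (21.58−17.42) − (24.65−16.96) = 4.16 − 7.69 = -3.53; fold change = 2^3.53 = 11.551
Cxcl7: ΔΔCt = (32.11−17.42) − (27.68−16.96) = 14.69 − 10.72 = 3.97; fold change = 2^-3.97 = 0.064
Cxcl7 has the largest |ΔΔCt| = 3.97.

0.064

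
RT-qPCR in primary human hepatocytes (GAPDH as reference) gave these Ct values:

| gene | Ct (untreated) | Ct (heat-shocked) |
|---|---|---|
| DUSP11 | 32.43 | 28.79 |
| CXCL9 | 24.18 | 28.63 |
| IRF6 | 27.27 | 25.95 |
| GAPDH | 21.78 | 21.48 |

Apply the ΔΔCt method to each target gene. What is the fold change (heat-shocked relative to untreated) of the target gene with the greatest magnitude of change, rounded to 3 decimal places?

DUSP11: ΔΔCt = (28.79−21.48) − (32.43−21.78) = 7.31 − 10.65 = -3.34; fold change = 2^3.34 = 10.126
CXCL9: ΔΔCt = (28.63−21.48) − (24.18−21.78) = 7.15 − 2.40 = 4.75; fold change = 2^-4.75 = 0.037
IRF6: ΔΔCt = (25.95−21.48) − (27.27−21.78) = 4.47 − 5.49 = -1.02; fold change = 2^1.02 = 2.028
CXCL9 has the largest |ΔΔCt| = 4.75.

0.037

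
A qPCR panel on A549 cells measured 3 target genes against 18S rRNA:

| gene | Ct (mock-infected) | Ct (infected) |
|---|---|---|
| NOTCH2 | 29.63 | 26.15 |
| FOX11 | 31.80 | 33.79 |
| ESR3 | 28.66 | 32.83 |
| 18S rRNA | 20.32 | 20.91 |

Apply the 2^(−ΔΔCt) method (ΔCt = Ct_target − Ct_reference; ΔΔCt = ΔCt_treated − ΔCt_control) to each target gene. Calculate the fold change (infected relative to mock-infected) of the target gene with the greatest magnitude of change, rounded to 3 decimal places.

NOTCH2: ΔΔCt = (26.15−20.91) − (29.63−20.32) = 5.24 − 9.31 = -4.07; fold change = 2^4.07 = 16.795
FOX11: ΔΔCt = (33.79−20.91) − (31.80−20.32) = 12.88 − 11.48 = 1.40; fold change = 2^-1.40 = 0.379
ESR3: ΔΔCt = (32.83−20.91) − (28.66−20.32) = 11.92 − 8.34 = 3.58; fold change = 2^-3.58 = 0.084
NOTCH2 has the largest |ΔΔCt| = 4.07.

16.795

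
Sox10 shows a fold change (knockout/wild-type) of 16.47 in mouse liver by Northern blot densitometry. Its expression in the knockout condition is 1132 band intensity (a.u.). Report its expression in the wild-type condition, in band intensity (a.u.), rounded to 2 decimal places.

wild-type expression = 1132 / 16.47 = 68.73

68.73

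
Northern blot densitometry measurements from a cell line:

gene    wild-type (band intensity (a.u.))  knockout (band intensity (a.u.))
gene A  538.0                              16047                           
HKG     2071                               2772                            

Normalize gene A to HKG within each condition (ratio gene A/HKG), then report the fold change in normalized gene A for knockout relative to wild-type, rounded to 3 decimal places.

gene A/HKG (wild-type) = 538.0 / 2071 = 0.25978
gene A/HKG (knockout) = 16047 / 2772 = 5.789
Fold change = 5.789 / 0.25978 = 22.2843

22.284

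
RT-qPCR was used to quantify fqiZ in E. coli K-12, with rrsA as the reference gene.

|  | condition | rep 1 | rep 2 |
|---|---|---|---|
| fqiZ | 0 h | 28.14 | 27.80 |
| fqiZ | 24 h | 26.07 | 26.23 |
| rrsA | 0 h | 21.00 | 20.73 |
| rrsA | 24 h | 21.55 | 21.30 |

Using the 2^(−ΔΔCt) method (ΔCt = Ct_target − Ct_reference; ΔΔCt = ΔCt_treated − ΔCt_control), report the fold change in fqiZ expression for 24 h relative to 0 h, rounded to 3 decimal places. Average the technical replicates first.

Mean Ct: fqiZ 0 h 27.970; fqiZ 24 h 26.150; rrsA 0 h 20.865; rrsA 24 h 21.425
ΔCt(0 h) = 27.970 − 20.865 = 7.105
ΔCt(24 h) = 26.150 − 21.425 = 4.725
ΔΔCt = 4.725 − 7.105 = -2.380
Fold change = 2^(−(-2.380)) = 2^2.380 = 5.2054

5.205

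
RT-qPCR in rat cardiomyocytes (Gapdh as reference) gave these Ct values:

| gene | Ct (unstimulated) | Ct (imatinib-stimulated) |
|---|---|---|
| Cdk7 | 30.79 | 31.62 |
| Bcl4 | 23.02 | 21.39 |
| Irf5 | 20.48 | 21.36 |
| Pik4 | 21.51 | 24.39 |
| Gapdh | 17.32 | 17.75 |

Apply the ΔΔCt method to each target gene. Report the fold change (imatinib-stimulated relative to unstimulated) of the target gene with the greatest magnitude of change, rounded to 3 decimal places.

0.183

Cdk7: ΔΔCt = (31.62−17.75) − (30.79−17.32) = 13.87 − 13.47 = 0.40; fold change = 2^-0.40 = 0.758
Bcl4: ΔΔCt = (21.39−17.75) − (23.02−17.32) = 3.64 − 5.70 = -2.06; fold change = 2^2.06 = 4.170
Irf5: ΔΔCt = (21.36−17.75) − (20.48−17.32) = 3.61 − 3.16 = 0.45; fold change = 2^-0.45 = 0.732
Pik4: ΔΔCt = (24.39−17.75) − (21.51−17.32) = 6.64 − 4.19 = 2.45; fold change = 2^-2.45 = 0.183
Pik4 has the largest |ΔΔCt| = 2.45.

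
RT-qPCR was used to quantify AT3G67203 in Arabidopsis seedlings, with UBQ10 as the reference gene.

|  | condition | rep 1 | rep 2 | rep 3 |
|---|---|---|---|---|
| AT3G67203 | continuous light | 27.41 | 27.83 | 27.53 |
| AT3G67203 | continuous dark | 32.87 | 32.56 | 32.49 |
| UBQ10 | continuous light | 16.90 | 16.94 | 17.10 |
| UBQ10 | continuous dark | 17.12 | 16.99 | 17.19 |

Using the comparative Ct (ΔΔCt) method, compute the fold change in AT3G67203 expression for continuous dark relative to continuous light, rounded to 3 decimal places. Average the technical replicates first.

0.033

Mean Ct: AT3G67203 continuous light 27.590; AT3G67203 continuous dark 32.640; UBQ10 continuous light 16.980; UBQ10 continuous dark 17.100
ΔCt(continuous light) = 27.590 − 16.980 = 10.610
ΔCt(continuous dark) = 32.640 − 17.100 = 15.540
ΔΔCt = 15.540 − 10.610 = 4.930
Fold change = 2^(−4.930) = 0.0328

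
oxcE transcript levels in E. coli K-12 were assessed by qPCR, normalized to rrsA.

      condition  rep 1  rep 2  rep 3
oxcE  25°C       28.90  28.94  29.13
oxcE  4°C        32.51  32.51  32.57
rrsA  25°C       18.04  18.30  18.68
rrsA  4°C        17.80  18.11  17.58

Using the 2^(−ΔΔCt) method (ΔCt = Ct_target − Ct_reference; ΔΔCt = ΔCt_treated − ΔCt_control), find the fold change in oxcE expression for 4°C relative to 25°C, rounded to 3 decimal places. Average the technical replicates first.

0.060

Mean Ct: oxcE 25°C 28.990; oxcE 4°C 32.530; rrsA 25°C 18.340; rrsA 4°C 17.830
ΔCt(25°C) = 28.990 − 18.340 = 10.650
ΔCt(4°C) = 32.530 − 17.830 = 14.700
ΔΔCt = 14.700 − 10.650 = 4.050
Fold change = 2^(−4.050) = 0.0604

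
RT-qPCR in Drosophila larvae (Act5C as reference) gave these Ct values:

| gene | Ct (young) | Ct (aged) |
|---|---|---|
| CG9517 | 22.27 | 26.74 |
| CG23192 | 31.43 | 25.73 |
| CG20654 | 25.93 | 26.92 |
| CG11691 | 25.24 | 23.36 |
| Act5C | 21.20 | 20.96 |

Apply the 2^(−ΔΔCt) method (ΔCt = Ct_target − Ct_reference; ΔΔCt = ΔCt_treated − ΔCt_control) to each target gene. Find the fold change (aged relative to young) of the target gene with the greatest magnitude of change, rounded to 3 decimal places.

CG9517: ΔΔCt = (26.74−20.96) − (22.27−21.20) = 5.78 − 1.07 = 4.71; fold change = 2^-4.71 = 0.038
CG23192: ΔΔCt = (25.73−20.96) − (31.43−21.20) = 4.77 − 10.23 = -5.46; fold change = 2^5.46 = 44.017
CG20654: ΔΔCt = (26.92−20.96) − (25.93−21.20) = 5.96 − 4.73 = 1.23; fold change = 2^-1.23 = 0.426
CG11691: ΔΔCt = (23.36−20.96) − (25.24−21.20) = 2.40 − 4.04 = -1.64; fold change = 2^1.64 = 3.117
CG23192 has the largest |ΔΔCt| = 5.46.

44.017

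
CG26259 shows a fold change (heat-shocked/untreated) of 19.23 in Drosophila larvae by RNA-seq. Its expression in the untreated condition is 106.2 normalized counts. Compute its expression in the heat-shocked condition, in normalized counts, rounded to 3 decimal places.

heat-shocked expression = 106.2 × 19.23 = 2042.226

2042.226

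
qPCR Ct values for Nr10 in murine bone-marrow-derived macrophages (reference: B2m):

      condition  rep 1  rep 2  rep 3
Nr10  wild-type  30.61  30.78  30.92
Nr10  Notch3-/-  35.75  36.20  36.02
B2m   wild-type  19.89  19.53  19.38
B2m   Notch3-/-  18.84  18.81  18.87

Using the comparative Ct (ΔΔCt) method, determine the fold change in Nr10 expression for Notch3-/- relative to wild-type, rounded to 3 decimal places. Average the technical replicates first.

0.016

Mean Ct: Nr10 wild-type 30.770; Nr10 Notch3-/- 35.990; B2m wild-type 19.600; B2m Notch3-/- 18.840
ΔCt(wild-type) = 30.770 − 19.600 = 11.170
ΔCt(Notch3-/-) = 35.990 − 18.840 = 17.150
ΔΔCt = 17.150 − 11.170 = 5.980
Fold change = 2^(−5.980) = 0.0158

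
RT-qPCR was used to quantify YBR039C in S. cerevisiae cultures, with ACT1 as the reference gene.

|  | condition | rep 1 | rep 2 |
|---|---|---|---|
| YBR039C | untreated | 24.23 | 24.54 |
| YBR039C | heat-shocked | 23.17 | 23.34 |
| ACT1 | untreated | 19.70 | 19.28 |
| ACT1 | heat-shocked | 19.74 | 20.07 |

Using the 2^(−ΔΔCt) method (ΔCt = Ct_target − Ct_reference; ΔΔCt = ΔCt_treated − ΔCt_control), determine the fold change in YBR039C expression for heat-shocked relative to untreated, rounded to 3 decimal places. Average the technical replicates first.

2.918

Mean Ct: YBR039C untreated 24.385; YBR039C heat-shocked 23.255; ACT1 untreated 19.490; ACT1 heat-shocked 19.905
ΔCt(untreated) = 24.385 − 19.490 = 4.895
ΔCt(heat-shocked) = 23.255 − 19.905 = 3.350
ΔΔCt = 3.350 − 4.895 = -1.545
Fold change = 2^(−(-1.545)) = 2^1.545 = 2.9180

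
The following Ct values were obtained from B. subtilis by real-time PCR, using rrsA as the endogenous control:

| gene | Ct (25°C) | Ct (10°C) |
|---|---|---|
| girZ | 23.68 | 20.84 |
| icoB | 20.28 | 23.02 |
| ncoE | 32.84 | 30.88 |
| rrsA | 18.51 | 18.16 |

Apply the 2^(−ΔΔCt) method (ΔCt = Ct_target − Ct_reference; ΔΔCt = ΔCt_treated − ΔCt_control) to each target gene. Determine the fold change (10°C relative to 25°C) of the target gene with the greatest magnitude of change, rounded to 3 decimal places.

0.117

girZ: ΔΔCt = (20.84−18.16) − (23.68−18.51) = 2.68 − 5.17 = -2.49; fold change = 2^2.49 = 5.618
icoB: ΔΔCt = (23.02−18.16) − (20.28−18.51) = 4.86 − 1.77 = 3.09; fold change = 2^-3.09 = 0.117
ncoE: ΔΔCt = (30.88−18.16) − (32.84−18.51) = 12.72 − 14.33 = -1.61; fold change = 2^1.61 = 3.053
icoB has the largest |ΔΔCt| = 3.09.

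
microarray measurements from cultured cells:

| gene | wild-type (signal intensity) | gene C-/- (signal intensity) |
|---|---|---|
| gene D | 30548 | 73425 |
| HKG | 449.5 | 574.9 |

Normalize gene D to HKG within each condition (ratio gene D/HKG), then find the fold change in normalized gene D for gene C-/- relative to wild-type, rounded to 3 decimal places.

gene D/HKG (wild-type) = 30548 / 449.5 = 67.96
gene D/HKG (gene C-/-) = 73425 / 574.9 = 127.72
Fold change = 127.72 / 67.96 = 1.8793

1.879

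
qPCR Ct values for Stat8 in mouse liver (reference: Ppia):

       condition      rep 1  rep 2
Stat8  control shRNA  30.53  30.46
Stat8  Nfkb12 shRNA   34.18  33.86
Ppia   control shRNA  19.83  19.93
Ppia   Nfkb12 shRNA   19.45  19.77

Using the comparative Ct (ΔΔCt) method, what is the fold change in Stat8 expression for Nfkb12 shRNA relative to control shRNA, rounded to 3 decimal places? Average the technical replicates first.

Mean Ct: Stat8 control shRNA 30.495; Stat8 Nfkb12 shRNA 34.020; Ppia control shRNA 19.880; Ppia Nfkb12 shRNA 19.610
ΔCt(control shRNA) = 30.495 − 19.880 = 10.615
ΔCt(Nfkb12 shRNA) = 34.020 − 19.610 = 14.410
ΔΔCt = 14.410 − 10.615 = 3.795
Fold change = 2^(−3.795) = 0.0720

0.072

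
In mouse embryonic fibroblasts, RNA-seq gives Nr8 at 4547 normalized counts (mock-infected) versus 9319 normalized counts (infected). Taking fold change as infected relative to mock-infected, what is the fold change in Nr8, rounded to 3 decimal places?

2.049

Fold change = 9319 / 4547 = 2.0495
Nr8 is upregulated.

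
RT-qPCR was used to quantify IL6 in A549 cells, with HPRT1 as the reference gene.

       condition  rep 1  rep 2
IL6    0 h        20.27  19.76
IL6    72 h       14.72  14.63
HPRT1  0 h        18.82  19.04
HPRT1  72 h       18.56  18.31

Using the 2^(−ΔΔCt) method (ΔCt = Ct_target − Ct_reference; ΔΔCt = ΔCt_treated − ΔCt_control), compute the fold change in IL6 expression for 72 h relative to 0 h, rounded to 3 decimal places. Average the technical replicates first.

28.740

Mean Ct: IL6 0 h 20.015; IL6 72 h 14.675; HPRT1 0 h 18.930; HPRT1 72 h 18.435
ΔCt(0 h) = 20.015 − 18.930 = 1.085
ΔCt(72 h) = 14.675 − 18.435 = -3.760
ΔΔCt = -3.760 − 1.085 = -4.845
Fold change = 2^(−(-4.845)) = 2^4.845 = 28.7402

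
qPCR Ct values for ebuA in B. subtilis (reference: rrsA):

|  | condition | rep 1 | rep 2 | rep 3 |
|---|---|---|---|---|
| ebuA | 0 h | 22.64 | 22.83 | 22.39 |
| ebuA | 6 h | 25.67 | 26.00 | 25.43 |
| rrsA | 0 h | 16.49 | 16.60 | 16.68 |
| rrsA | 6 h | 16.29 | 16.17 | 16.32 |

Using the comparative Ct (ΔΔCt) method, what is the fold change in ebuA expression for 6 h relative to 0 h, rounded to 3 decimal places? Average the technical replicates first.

Mean Ct: ebuA 0 h 22.620; ebuA 6 h 25.700; rrsA 0 h 16.590; rrsA 6 h 16.260
ΔCt(0 h) = 22.620 − 16.590 = 6.030
ΔCt(6 h) = 25.700 − 16.260 = 9.440
ΔΔCt = 9.440 − 6.030 = 3.410
Fold change = 2^(−3.410) = 0.0941

0.094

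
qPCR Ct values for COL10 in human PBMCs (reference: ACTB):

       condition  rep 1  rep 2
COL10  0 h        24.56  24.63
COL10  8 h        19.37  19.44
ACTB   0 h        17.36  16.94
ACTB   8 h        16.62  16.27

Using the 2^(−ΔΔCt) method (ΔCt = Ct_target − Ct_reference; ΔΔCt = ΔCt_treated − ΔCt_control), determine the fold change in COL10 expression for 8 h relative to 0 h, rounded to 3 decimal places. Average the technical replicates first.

22.393

Mean Ct: COL10 0 h 24.595; COL10 8 h 19.405; ACTB 0 h 17.150; ACTB 8 h 16.445
ΔCt(0 h) = 24.595 − 17.150 = 7.445
ΔCt(8 h) = 19.405 − 16.445 = 2.960
ΔΔCt = 2.960 − 7.445 = -4.485
Fold change = 2^(−(-4.485)) = 2^4.485 = 22.3934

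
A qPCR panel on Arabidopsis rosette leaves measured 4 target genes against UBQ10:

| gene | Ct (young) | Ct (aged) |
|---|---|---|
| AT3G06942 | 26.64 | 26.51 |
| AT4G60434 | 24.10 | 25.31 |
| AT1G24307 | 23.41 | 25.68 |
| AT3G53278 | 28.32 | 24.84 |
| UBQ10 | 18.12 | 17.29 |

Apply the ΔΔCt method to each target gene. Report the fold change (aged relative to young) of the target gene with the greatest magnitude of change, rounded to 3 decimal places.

AT3G06942: ΔΔCt = (26.51−17.29) − (26.64−18.12) = 9.22 − 8.52 = 0.70; fold change = 2^-0.70 = 0.616
AT4G60434: ΔΔCt = (25.31−17.29) − (24.10−18.12) = 8.02 − 5.98 = 2.04; fold change = 2^-2.04 = 0.243
AT1G24307: ΔΔCt = (25.68−17.29) − (23.41−18.12) = 8.39 − 5.29 = 3.10; fold change = 2^-3.10 = 0.117
AT3G53278: ΔΔCt = (24.84−17.29) − (28.32−18.12) = 7.55 − 10.20 = -2.65; fold change = 2^2.65 = 6.277
AT1G24307 has the largest |ΔΔCt| = 3.10.

0.117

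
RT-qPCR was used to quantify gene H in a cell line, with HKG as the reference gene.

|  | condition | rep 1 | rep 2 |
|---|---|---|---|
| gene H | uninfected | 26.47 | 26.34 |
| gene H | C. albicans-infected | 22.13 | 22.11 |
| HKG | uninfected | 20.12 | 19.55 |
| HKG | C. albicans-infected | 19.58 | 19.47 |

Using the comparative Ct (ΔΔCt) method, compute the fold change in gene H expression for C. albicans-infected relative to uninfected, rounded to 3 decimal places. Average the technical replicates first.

15.725

Mean Ct: gene H uninfected 26.405; gene H C. albicans-infected 22.120; HKG uninfected 19.835; HKG C. albicans-infected 19.525
ΔCt(uninfected) = 26.405 − 19.835 = 6.570
ΔCt(C. albicans-infected) = 22.120 − 19.525 = 2.595
ΔΔCt = 2.595 − 6.570 = -3.975
Fold change = 2^(−(-3.975)) = 2^3.975 = 15.7251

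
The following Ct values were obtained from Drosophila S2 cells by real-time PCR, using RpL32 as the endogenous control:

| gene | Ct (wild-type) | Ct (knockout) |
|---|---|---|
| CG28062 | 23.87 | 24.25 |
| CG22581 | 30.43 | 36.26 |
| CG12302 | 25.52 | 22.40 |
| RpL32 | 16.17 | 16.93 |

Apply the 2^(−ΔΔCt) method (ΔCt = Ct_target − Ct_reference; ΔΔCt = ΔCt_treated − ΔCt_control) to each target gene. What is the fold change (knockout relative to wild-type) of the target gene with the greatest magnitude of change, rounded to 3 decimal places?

0.030

CG28062: ΔΔCt = (24.25−16.93) − (23.87−16.17) = 7.32 − 7.70 = -0.38; fold change = 2^0.38 = 1.301
CG22581: ΔΔCt = (36.26−16.93) − (30.43−16.17) = 19.33 − 14.26 = 5.07; fold change = 2^-5.07 = 0.030
CG12302: ΔΔCt = (22.40−16.93) − (25.52−16.17) = 5.47 − 9.35 = -3.88; fold change = 2^3.88 = 14.723
CG22581 has the largest |ΔΔCt| = 5.07.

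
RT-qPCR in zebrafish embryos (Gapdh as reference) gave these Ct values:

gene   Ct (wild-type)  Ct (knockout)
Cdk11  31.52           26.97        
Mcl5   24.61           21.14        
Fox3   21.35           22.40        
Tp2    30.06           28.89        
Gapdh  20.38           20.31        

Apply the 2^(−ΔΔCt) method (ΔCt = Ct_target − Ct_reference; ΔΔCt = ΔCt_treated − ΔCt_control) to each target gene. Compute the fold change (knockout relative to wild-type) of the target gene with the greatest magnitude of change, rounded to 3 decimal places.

22.316

Cdk11: ΔΔCt = (26.97−20.31) − (31.52−20.38) = 6.66 − 11.14 = -4.48; fold change = 2^4.48 = 22.316
Mcl5: ΔΔCt = (21.14−20.31) − (24.61−20.38) = 0.83 − 4.23 = -3.40; fold change = 2^3.40 = 10.556
Fox3: ΔΔCt = (22.40−20.31) − (21.35−20.38) = 2.09 − 0.97 = 1.12; fold change = 2^-1.12 = 0.460
Tp2: ΔΔCt = (28.89−20.31) − (30.06−20.38) = 8.58 − 9.68 = -1.10; fold change = 2^1.10 = 2.144
Cdk11 has the largest |ΔΔCt| = 4.48.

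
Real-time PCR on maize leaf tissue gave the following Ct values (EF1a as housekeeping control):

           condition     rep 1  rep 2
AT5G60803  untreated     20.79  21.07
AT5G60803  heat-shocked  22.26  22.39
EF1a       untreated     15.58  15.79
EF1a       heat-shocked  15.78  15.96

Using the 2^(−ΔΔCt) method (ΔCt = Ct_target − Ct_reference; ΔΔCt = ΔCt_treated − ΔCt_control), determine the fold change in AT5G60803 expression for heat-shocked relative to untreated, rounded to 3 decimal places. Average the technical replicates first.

Mean Ct: AT5G60803 untreated 20.930; AT5G60803 heat-shocked 22.325; EF1a untreated 15.685; EF1a heat-shocked 15.870
ΔCt(untreated) = 20.930 − 15.685 = 5.245
ΔCt(heat-shocked) = 22.325 − 15.870 = 6.455
ΔΔCt = 6.455 − 5.245 = 1.210
Fold change = 2^(−1.210) = 0.4323

0.432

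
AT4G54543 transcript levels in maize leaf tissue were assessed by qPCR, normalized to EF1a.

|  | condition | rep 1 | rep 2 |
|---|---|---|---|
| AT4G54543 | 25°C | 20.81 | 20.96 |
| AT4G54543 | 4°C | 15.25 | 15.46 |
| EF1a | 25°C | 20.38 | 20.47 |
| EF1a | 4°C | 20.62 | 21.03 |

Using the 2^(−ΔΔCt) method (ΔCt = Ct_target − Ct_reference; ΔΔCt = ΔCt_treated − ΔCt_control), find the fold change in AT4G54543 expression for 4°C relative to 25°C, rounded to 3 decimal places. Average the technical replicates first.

60.969

Mean Ct: AT4G54543 25°C 20.885; AT4G54543 4°C 15.355; EF1a 25°C 20.425; EF1a 4°C 20.825
ΔCt(25°C) = 20.885 − 20.425 = 0.460
ΔCt(4°C) = 15.355 − 20.825 = -5.470
ΔΔCt = -5.470 − 0.460 = -5.930
Fold change = 2^(−(-5.930)) = 2^5.930 = 60.9688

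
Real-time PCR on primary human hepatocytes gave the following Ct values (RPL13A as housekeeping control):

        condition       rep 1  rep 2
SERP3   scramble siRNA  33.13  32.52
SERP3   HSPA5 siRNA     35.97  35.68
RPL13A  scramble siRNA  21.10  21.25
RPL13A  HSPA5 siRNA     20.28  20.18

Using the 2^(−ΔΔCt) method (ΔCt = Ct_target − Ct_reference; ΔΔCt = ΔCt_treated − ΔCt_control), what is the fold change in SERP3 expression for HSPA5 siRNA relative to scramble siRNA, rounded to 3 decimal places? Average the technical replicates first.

Mean Ct: SERP3 scramble siRNA 32.825; SERP3 HSPA5 siRNA 35.825; RPL13A scramble siRNA 21.175; RPL13A HSPA5 siRNA 20.230
ΔCt(scramble siRNA) = 32.825 − 21.175 = 11.650
ΔCt(HSPA5 siRNA) = 35.825 − 20.230 = 15.595
ΔΔCt = 15.595 − 11.650 = 3.945
Fold change = 2^(−3.945) = 0.0649

0.065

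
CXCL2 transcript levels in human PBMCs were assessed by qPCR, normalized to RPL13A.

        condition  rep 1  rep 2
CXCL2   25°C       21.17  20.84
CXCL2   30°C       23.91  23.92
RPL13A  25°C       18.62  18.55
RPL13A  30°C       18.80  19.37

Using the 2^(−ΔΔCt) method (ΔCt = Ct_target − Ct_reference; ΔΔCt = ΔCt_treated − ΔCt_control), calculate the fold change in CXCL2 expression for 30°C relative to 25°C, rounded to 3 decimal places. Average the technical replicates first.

Mean Ct: CXCL2 25°C 21.005; CXCL2 30°C 23.915; RPL13A 25°C 18.585; RPL13A 30°C 19.085
ΔCt(25°C) = 21.005 − 18.585 = 2.420
ΔCt(30°C) = 23.915 − 19.085 = 4.830
ΔΔCt = 4.830 − 2.420 = 2.410
Fold change = 2^(−2.410) = 0.1882

0.188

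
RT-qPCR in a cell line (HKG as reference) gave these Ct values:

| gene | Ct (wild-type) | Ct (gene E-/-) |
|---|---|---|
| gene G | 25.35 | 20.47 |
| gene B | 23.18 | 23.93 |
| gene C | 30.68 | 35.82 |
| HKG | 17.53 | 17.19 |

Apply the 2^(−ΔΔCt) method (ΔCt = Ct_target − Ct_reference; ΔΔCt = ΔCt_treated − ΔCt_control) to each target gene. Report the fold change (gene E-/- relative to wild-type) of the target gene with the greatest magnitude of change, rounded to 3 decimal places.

0.022

gene G: ΔΔCt = (20.47−17.19) − (25.35−17.53) = 3.28 − 7.82 = -4.54; fold change = 2^4.54 = 23.264
gene B: ΔΔCt = (23.93−17.19) − (23.18−17.53) = 6.74 − 5.65 = 1.09; fold change = 2^-1.09 = 0.470
gene C: ΔΔCt = (35.82−17.19) − (30.68−17.53) = 18.63 − 13.15 = 5.48; fold change = 2^-5.48 = 0.022
gene C has the largest |ΔΔCt| = 5.48.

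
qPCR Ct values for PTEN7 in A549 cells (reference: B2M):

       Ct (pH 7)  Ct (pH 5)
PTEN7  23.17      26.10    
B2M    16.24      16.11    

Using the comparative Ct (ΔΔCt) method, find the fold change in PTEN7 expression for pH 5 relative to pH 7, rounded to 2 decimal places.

0.12

ΔCt(pH 7) = 23.170 − 16.240 = 6.930
ΔCt(pH 5) = 26.100 − 16.110 = 9.990
ΔΔCt = 9.990 − 6.930 = 3.060
Fold change = 2^(−3.060) = 0.120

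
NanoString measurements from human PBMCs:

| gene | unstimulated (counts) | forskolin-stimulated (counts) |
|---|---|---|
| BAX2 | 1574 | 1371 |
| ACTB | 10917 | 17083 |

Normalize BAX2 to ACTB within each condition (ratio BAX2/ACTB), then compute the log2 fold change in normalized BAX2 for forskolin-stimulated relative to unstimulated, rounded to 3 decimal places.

-0.845

BAX2/ACTB (unstimulated) = 1574 / 10917 = 0.14418
BAX2/ACTB (forskolin-stimulated) = 1371 / 17083 = 0.080255
Fold change = 0.080255 / 0.14418 = 0.5566
log2(0.5566) = -0.8452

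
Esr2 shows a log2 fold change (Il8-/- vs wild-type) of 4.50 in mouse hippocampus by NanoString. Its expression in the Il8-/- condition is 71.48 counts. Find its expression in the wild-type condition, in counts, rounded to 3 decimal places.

Fold change = 2^(4.50) = 22.6274
wild-type expression = 71.48 / 22.6274 = 3.159

3.159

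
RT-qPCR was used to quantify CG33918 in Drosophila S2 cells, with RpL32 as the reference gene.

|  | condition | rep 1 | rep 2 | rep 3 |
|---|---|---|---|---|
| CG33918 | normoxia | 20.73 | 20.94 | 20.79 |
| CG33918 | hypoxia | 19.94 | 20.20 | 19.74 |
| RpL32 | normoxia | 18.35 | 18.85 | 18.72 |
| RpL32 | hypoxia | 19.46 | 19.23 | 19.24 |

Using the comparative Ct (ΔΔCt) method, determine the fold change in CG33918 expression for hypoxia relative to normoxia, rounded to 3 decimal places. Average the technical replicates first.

Mean Ct: CG33918 normoxia 20.820; CG33918 hypoxia 19.960; RpL32 normoxia 18.640; RpL32 hypoxia 19.310
ΔCt(normoxia) = 20.820 − 18.640 = 2.180
ΔCt(hypoxia) = 19.960 − 19.310 = 0.650
ΔΔCt = 0.650 − 2.180 = -1.530
Fold change = 2^(−(-1.530)) = 2^1.530 = 2.8879

2.888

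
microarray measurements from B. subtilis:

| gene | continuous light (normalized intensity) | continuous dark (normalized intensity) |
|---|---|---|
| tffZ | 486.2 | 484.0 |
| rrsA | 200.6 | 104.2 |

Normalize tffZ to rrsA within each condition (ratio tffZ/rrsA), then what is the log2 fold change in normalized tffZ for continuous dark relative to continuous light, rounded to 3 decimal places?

0.938

tffZ/rrsA (continuous light) = 486.2 / 200.6 = 2.4237
tffZ/rrsA (continuous dark) = 484.0 / 104.2 = 4.6449
Fold change = 4.6449 / 2.4237 = 1.9164
log2(1.9164) = 0.9384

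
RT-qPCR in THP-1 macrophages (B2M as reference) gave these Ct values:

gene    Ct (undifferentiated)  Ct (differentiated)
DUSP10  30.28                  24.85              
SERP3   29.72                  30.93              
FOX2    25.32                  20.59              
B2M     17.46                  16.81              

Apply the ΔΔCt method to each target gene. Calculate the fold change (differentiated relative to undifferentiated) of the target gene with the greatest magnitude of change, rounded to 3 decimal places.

27.474

DUSP10: ΔΔCt = (24.85−16.81) − (30.28−17.46) = 8.04 − 12.82 = -4.78; fold change = 2^4.78 = 27.474
SERP3: ΔΔCt = (30.93−16.81) − (29.72−17.46) = 14.12 − 12.26 = 1.86; fold change = 2^-1.86 = 0.275
FOX2: ΔΔCt = (20.59−16.81) − (25.32−17.46) = 3.78 − 7.86 = -4.08; fold change = 2^4.08 = 16.912
DUSP10 has the largest |ΔΔCt| = 4.78.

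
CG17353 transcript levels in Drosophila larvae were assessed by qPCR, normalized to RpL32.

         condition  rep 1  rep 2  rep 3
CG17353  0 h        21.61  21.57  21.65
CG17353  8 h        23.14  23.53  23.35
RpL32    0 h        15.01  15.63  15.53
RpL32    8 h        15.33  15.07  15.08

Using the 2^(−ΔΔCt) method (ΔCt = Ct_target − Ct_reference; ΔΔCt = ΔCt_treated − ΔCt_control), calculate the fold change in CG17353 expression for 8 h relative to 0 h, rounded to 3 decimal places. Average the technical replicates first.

0.257

Mean Ct: CG17353 0 h 21.610; CG17353 8 h 23.340; RpL32 0 h 15.390; RpL32 8 h 15.160
ΔCt(0 h) = 21.610 − 15.390 = 6.220
ΔCt(8 h) = 23.340 − 15.160 = 8.180
ΔΔCt = 8.180 − 6.220 = 1.960
Fold change = 2^(−1.960) = 0.2570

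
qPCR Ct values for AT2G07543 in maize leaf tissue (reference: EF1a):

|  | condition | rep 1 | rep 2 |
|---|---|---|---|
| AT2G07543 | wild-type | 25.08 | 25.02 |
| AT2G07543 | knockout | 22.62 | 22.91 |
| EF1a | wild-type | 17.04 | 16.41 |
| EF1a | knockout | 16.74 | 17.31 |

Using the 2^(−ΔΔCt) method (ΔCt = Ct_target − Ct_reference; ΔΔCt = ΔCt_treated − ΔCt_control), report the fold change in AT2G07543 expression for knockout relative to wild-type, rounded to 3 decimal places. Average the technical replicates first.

Mean Ct: AT2G07543 wild-type 25.050; AT2G07543 knockout 22.765; EF1a wild-type 16.725; EF1a knockout 17.025
ΔCt(wild-type) = 25.050 − 16.725 = 8.325
ΔCt(knockout) = 22.765 − 17.025 = 5.740
ΔΔCt = 5.740 − 8.325 = -2.585
Fold change = 2^(−(-2.585)) = 2^2.585 = 6.0002

6.000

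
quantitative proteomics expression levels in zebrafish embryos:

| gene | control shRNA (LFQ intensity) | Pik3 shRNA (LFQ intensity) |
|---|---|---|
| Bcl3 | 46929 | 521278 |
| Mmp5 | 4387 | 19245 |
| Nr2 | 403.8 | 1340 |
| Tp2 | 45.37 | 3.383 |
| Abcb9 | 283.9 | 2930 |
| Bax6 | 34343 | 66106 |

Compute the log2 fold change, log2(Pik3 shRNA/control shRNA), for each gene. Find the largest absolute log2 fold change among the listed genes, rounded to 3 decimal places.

3.745

log2(521278/46929) = 3.474  (Bcl3)
log2(19245/4387) = 2.133  (Mmp5)
log2(1340/403.8) = 1.731  (Nr2)
log2(3.383/45.37) = -3.745  (Tp2)
log2(2930/283.9) = 3.367  (Abcb9)
log2(66106/34343) = 0.945  (Bax6)
The largest magnitude belongs to Tp2.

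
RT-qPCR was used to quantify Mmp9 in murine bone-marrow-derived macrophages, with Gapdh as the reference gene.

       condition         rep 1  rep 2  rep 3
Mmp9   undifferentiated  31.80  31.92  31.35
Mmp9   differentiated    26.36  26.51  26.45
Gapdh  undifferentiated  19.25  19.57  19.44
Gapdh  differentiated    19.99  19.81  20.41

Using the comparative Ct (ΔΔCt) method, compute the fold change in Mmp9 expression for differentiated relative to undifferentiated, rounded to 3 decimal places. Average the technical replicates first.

Mean Ct: Mmp9 undifferentiated 31.690; Mmp9 differentiated 26.440; Gapdh undifferentiated 19.420; Gapdh differentiated 20.070
ΔCt(undifferentiated) = 31.690 − 19.420 = 12.270
ΔCt(differentiated) = 26.440 − 20.070 = 6.370
ΔΔCt = 6.370 − 12.270 = -5.900
Fold change = 2^(−(-5.900)) = 2^5.900 = 59.7141

59.714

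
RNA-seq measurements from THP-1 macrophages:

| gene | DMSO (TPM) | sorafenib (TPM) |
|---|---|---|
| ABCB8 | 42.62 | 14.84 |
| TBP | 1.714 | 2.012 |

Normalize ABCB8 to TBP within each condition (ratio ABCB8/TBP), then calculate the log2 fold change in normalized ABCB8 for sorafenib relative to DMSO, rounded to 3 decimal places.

-1.753

ABCB8/TBP (DMSO) = 42.62 / 1.714 = 24.866
ABCB8/TBP (sorafenib) = 14.84 / 2.012 = 7.3757
Fold change = 7.3757 / 24.866 = 0.2966
log2(0.2966) = -1.7533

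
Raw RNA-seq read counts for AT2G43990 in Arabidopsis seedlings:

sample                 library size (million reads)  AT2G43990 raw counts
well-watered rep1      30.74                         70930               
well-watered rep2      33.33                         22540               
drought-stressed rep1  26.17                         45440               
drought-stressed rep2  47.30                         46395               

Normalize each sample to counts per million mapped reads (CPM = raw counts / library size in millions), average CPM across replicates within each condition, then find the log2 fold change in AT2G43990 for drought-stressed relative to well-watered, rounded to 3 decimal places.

-0.135

CPM(well-watered rep1) = 70930 / 30.74 = 2307.4170
CPM(well-watered rep2) = 22540 / 33.33 = 676.2676
CPM(drought-stressed rep1) = 45440 / 26.17 = 1736.3393
CPM(drought-stressed rep2) = 46395 / 47.30 = 980.8668
mean CPM(well-watered) = 1491.8423; mean CPM(drought-stressed) = 1358.6031
Fold change = 1358.6031 / 1491.8423 = 0.91069
log2(0.91069) = -0.1350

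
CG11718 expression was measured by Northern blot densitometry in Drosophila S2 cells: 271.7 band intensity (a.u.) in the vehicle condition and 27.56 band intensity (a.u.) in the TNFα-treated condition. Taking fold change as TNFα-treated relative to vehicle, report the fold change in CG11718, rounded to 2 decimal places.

0.10

Fold change = 27.56 / 271.7 = 0.101
CG11718 is downregulated.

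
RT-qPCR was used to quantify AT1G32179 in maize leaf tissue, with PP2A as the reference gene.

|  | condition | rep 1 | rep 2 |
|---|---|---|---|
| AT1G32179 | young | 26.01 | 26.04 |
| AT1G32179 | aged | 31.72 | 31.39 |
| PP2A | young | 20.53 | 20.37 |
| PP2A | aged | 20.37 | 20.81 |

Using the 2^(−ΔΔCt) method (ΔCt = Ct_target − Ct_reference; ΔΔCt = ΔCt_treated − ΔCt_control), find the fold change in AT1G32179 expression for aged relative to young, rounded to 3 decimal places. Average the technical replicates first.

0.024

Mean Ct: AT1G32179 young 26.025; AT1G32179 aged 31.555; PP2A young 20.450; PP2A aged 20.590
ΔCt(young) = 26.025 − 20.450 = 5.575
ΔCt(aged) = 31.555 − 20.590 = 10.965
ΔΔCt = 10.965 − 5.575 = 5.390
Fold change = 2^(−5.390) = 0.0238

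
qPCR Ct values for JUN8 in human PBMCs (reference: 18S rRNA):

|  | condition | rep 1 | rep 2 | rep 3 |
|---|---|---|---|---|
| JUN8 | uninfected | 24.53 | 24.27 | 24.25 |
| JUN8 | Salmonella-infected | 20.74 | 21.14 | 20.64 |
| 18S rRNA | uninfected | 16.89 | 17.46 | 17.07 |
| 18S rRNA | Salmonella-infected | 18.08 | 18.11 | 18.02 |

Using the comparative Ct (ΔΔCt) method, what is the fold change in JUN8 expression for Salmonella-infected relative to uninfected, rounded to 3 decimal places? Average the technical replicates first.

Mean Ct: JUN8 uninfected 24.350; JUN8 Salmonella-infected 20.840; 18S rRNA uninfected 17.140; 18S rRNA Salmonella-infected 18.070
ΔCt(uninfected) = 24.350 − 17.140 = 7.210
ΔCt(Salmonella-infected) = 20.840 − 18.070 = 2.770
ΔΔCt = 2.770 − 7.210 = -4.440
Fold change = 2^(−(-4.440)) = 2^4.440 = 21.7057

21.706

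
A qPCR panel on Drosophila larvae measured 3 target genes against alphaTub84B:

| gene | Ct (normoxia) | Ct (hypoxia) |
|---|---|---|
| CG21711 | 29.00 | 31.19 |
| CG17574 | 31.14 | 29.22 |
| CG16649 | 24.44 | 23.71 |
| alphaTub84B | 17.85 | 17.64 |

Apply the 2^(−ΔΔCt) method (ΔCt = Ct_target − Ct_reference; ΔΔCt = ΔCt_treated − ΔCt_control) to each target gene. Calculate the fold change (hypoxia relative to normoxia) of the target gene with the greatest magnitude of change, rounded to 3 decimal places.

0.189

CG21711: ΔΔCt = (31.19−17.64) − (29.00−17.85) = 13.55 − 11.15 = 2.40; fold change = 2^-2.40 = 0.189
CG17574: ΔΔCt = (29.22−17.64) − (31.14−17.85) = 11.58 − 13.29 = -1.71; fold change = 2^1.71 = 3.272
CG16649: ΔΔCt = (23.71−17.64) − (24.44−17.85) = 6.07 − 6.59 = -0.52; fold change = 2^0.52 = 1.434
CG21711 has the largest |ΔΔCt| = 2.40.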